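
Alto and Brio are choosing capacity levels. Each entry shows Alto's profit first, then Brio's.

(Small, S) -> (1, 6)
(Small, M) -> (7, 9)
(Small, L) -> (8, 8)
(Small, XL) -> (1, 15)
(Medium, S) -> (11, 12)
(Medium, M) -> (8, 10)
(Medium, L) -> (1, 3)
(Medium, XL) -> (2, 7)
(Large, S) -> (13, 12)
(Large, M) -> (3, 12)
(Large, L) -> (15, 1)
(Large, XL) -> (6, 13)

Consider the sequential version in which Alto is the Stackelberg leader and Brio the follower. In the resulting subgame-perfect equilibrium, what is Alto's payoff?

11

Brio best-responds to each possible Alto move:
- Small: BR = XL, leader payoff 1.
- Medium: BR = S, leader payoff 11.
- Large: BR = XL, leader payoff 6.
Alto's induced payoffs are 1, 11, 6, so Alto commits to Medium. Subgame-perfect outcome: (Medium, S) with payoffs (11, 12).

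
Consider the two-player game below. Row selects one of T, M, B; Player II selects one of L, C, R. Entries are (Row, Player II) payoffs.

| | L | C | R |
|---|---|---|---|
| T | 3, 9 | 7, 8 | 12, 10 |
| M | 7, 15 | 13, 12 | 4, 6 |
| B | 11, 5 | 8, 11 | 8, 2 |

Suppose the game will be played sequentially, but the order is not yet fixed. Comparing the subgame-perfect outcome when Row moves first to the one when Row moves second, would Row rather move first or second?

second

If Row leads: Player II's best replies are T→R, M→L, B→C; Row's induced payoffs 12, 7, 8; outcome (T, R), payoffs (12, 10).
If Player II leads: Row's best replies are L→B, C→M, R→T; Player II's induced payoffs 5, 12, 10; outcome (M, C), payoffs (13, 12).
Row gets 12 moving first and 13 moving second, so Row prefers to move second.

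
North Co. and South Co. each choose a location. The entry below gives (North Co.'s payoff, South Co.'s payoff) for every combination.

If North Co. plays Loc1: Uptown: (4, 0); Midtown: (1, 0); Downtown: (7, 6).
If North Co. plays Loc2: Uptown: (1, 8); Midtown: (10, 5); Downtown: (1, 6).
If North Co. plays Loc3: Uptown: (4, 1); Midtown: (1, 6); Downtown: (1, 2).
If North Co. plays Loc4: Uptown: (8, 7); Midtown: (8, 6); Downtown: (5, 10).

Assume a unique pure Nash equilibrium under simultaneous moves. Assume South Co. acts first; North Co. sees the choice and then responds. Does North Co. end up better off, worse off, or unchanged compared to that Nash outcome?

better off

Work backward from North Co.'s decision.
- Uptown: North Co. compares 4, 1, 4, 8 and picks Loc4; South Co. would get 7.
- Midtown: North Co. compares 1, 10, 1, 8 and picks Loc2; South Co. would get 5.
- Downtown: North Co. compares 7, 1, 1, 5 and picks Loc1; South Co. would get 6.
Maximizing over 7, 5, 6, South Co. chooses Uptown. Subgame-perfect outcome: (Loc4, Uptown) with payoffs (8, 7).
For the simultaneous game, intersect best replies.
North Co.'s best replies: Uptown→Loc4; Midtown→Loc2; Downtown→Loc1.
South Co.'s best replies: Loc1→Downtown; Loc2→Uptown; Loc3→Midtown; Loc4→Downtown.
The unique mutual best reply is (Loc1, Downtown), giving (7, 6).
North Co. earns 8 sequentially versus 7 at the Nash outcome: better off.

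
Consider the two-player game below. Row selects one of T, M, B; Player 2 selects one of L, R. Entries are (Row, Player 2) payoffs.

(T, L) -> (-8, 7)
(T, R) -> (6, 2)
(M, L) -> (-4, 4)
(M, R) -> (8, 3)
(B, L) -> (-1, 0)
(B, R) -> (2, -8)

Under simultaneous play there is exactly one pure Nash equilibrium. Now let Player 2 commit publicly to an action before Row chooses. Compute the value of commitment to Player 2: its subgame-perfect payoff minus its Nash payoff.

Row best-responds to each possible Player 2 move:
- L → Row plays B (best of -8, -4, -1); Player 2 gets 0.
- R → Row plays M (best of 6, 8, 2); Player 2 gets 3.
Player 2's induced payoffs are 0, 3, so Player 2 commits to R. Subgame-perfect outcome: (M, R) with payoffs (8, 3).
For the simultaneous game, intersect best replies.
Row's best replies: L→B; R→M.
Player 2's best replies: T→L; M→L; B→L.
Only (B, L) has each player best-responding; Nash payoffs (-1, 0).
Player 2's commitment gain: 3 − 0 = 3.

3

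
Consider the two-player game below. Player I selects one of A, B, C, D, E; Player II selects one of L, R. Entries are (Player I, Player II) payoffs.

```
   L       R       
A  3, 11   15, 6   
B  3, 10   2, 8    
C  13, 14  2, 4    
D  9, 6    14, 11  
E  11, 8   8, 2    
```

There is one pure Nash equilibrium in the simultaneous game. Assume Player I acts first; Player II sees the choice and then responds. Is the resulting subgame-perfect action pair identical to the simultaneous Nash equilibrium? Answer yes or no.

Backward induction with Player I moving first.
- A → Player II plays L (best of 11, 6); Player I gets 3.
- B → Player II plays L (best of 10, 8); Player I gets 3.
- C → Player II plays L (best of 14, 4); Player I gets 13.
- D → Player II plays R (best of 6, 11); Player I gets 14.
- E → Player II plays L (best of 8, 2); Player I gets 11.
Player I's induced payoffs are 3, 3, 13, 14, 11, so Player I commits to D. Subgame-perfect outcome: (D, R) with payoffs (14, 11).
Under simultaneous play:
Player I's best replies: L→C; R→A.
Player II's best replies: A→L; B→L; C→L; D→R; E→L.
The unique mutual best reply is (C, L), giving (13, 14).
Sequential outcome (D, R) differs from the Nash profile (C, L).

no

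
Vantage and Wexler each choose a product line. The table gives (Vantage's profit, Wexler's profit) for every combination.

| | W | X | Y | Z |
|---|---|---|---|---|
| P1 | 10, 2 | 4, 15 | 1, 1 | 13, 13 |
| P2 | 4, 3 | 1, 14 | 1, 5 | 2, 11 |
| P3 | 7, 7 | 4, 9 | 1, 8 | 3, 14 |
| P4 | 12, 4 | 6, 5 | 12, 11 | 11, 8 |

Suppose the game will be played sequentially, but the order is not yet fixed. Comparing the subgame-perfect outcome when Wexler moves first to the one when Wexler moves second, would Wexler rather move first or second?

first

If Vantage leads: Wexler's best replies are P1→X, P2→X, P3→Z, P4→Y; Vantage's induced payoffs 4, 1, 3, 12; outcome (P4, Y), payoffs (12, 11).
If Wexler leads: Vantage's best replies are W→P4, X→P4, Y→P4, Z→P1; Wexler's induced payoffs 4, 5, 11, 13; outcome (P1, Z), payoffs (13, 13).
Wexler gets 13 moving first and 11 moving second, so Wexler prefers to move first.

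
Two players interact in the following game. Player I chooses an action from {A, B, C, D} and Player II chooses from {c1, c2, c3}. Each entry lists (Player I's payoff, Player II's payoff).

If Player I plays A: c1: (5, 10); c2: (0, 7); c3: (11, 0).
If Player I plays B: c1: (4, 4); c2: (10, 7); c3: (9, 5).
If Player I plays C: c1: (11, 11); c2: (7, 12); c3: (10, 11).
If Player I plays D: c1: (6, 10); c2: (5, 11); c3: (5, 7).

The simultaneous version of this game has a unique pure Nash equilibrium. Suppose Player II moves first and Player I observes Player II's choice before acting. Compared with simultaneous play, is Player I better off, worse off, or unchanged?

Work backward from Player I's decision.
- c1: Player I compares 5, 4, 11, 6 and picks C; Player II would get 11.
- c2: Player I compares 0, 10, 7, 5 and picks B; Player II would get 7.
- c3: Player I compares 11, 9, 10, 5 and picks A; Player II would get 0.
Among 11, 7, 0, the best is 11 at c1. Subgame-perfect outcome: (C, c1) with payoffs (11, 11).
For the simultaneous game, intersect best replies.
Player I's best replies: c1→C; c2→B; c3→A.
Player II's best replies: A→c1; B→c2; C→c2; D→c2.
The unique mutual best reply is (B, c2), giving (10, 7).
Player I earns 11 sequentially versus 10 at the Nash outcome: better off.

better off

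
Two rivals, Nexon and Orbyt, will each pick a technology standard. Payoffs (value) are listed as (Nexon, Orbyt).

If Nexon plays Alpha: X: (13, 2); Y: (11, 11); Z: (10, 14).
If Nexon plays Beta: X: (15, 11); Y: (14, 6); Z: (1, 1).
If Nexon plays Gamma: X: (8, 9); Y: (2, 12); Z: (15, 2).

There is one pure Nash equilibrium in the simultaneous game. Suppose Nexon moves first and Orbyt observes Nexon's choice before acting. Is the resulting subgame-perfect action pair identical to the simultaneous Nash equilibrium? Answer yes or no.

Work backward from Orbyt's decision.
- Alpha: Orbyt compares 2, 11, 14 and picks Z; Nexon would get 10.
- Beta: Orbyt compares 11, 6, 1 and picks X; Nexon would get 15.
- Gamma: Orbyt compares 9, 12, 2 and picks Y; Nexon would get 2.
Among 10, 15, 2, the best is 15 at Beta. Subgame-perfect outcome: (Beta, X) with payoffs (15, 11).
Now find the simultaneous Nash equilibrium.
Nexon's best replies: X→Beta; Y→Beta; Z→Gamma.
Orbyt's best replies: Alpha→Z; Beta→X; Gamma→Y.
Only (Beta, X) has each player best-responding; Nash payoffs (15, 11).
Sequential outcome (Beta, X) coincides with the Nash profile (Beta, X).

yes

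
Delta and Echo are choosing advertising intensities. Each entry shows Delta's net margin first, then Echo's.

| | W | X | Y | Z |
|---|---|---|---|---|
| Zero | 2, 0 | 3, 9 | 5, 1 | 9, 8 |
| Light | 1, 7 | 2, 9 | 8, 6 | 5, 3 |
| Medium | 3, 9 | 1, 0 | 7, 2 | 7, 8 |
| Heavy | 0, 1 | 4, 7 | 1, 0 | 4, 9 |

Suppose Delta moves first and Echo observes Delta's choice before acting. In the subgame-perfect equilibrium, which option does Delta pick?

Heavy

Echo best-responds to each possible Delta move:
- Zero: BR = X, leader payoff 3.
- Light: BR = X, leader payoff 2.
- Medium: BR = W, leader payoff 3.
- Heavy: BR = Z, leader payoff 4.
Among 3, 2, 3, 4, the best is 4 at Heavy. Subgame-perfect outcome: (Heavy, Z) with payoffs (4, 9).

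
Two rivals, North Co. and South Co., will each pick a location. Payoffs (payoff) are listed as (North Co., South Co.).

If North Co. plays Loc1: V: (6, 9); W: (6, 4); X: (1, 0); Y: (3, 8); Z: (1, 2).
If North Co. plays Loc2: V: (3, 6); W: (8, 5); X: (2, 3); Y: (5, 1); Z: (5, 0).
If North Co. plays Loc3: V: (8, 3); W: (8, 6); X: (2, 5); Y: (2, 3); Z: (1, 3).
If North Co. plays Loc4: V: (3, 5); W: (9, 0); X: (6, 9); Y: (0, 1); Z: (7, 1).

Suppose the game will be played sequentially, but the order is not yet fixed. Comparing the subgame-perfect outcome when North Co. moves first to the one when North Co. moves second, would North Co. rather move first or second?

first

If North Co. leads: South Co.'s best replies are Loc1→V, Loc2→V, Loc3→W, Loc4→X; North Co.'s induced payoffs 6, 3, 8, 6; outcome (Loc3, W), payoffs (8, 6).
If South Co. leads: North Co.'s best replies are V→Loc3, W→Loc4, X→Loc4, Y→Loc2, Z→Loc4; South Co.'s induced payoffs 3, 0, 9, 1, 1; outcome (Loc4, X), payoffs (6, 9).
North Co. gets 8 moving first and 6 moving second, so North Co. prefers to move first.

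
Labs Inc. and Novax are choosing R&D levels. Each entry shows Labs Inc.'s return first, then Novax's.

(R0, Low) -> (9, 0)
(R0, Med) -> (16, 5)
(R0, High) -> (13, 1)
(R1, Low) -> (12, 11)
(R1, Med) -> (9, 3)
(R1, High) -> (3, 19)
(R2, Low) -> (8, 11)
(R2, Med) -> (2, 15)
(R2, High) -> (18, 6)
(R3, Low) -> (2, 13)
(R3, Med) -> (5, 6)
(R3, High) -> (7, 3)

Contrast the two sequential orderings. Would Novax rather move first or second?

first

If Labs Inc. leads: Novax's best replies are R0→Med, R1→High, R2→Med, R3→Low; Labs Inc.'s induced payoffs 16, 3, 2, 2; outcome (R0, Med), payoffs (16, 5).
If Novax leads: Labs Inc.'s best replies are Low→R1, Med→R0, High→R2; Novax's induced payoffs 11, 5, 6; outcome (R1, Low), payoffs (12, 11).
Novax gets 11 moving first and 5 moving second, so Novax prefers to move first.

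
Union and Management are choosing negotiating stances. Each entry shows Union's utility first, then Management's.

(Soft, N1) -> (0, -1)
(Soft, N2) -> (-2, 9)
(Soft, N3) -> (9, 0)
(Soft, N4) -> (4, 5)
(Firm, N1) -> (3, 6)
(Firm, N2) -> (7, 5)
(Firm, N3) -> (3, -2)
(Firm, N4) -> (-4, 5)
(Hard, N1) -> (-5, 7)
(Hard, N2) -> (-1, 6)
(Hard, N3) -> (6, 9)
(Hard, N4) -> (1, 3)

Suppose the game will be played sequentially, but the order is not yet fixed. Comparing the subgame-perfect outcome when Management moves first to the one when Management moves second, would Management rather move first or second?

If Union leads: Management's best replies are Soft→N2, Firm→N1, Hard→N3; Union's induced payoffs -2, 3, 6; outcome (Hard, N3), payoffs (6, 9).
If Management leads: Union's best replies are N1→Firm, N2→Firm, N3→Soft, N4→Soft; Management's induced payoffs 6, 5, 0, 5; outcome (Firm, N1), payoffs (3, 6).
Management gets 6 moving first and 9 moving second, so Management prefers to move second.

second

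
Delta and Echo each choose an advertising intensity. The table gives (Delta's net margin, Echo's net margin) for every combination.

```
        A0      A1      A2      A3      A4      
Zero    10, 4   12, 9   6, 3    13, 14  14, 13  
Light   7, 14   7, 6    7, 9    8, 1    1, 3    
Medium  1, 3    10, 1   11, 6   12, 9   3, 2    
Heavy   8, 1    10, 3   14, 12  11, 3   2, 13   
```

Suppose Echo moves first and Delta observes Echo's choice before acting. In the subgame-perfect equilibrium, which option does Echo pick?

A3

Solve by backward induction (Echo leads).
- A0: BR = Zero, leader payoff 4.
- A1: BR = Zero, leader payoff 9.
- A2: BR = Heavy, leader payoff 12.
- A3: BR = Zero, leader payoff 14.
- A4: BR = Zero, leader payoff 13.
Among 4, 9, 12, 14, 13, the best is 14 at A3. Subgame-perfect outcome: (Zero, A3) with payoffs (13, 14).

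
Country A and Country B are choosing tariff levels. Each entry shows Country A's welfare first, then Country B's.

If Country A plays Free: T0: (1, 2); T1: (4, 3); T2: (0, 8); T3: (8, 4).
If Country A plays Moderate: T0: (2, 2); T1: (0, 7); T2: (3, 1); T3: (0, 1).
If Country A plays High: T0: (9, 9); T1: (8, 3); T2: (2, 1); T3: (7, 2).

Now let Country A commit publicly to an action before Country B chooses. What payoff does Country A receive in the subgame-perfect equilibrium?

9

Country B best-responds to each possible Country A move:
- Free: BR = T2, leader payoff 0.
- Moderate: BR = T1, leader payoff 0.
- High: BR = T0, leader payoff 9.
Among 0, 0, 9, the best is 9 at High. Subgame-perfect outcome: (High, T0) with payoffs (9, 9).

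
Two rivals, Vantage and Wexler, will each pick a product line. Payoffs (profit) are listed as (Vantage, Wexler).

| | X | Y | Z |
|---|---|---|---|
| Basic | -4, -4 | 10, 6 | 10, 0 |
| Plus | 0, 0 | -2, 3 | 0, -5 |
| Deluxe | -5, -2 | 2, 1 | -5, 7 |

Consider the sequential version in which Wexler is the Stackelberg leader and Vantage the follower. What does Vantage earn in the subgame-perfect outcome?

Backward induction with Wexler moving first.
- X → Vantage plays Plus (best of -4, 0, -5); Wexler gets 0.
- Y → Vantage plays Basic (best of 10, -2, 2); Wexler gets 6.
- Z → Vantage plays Basic (best of 10, 0, -5); Wexler gets 0.
Maximizing over 0, 6, 0, Wexler chooses Y. Subgame-perfect outcome: (Basic, Y) with payoffs (10, 6).

10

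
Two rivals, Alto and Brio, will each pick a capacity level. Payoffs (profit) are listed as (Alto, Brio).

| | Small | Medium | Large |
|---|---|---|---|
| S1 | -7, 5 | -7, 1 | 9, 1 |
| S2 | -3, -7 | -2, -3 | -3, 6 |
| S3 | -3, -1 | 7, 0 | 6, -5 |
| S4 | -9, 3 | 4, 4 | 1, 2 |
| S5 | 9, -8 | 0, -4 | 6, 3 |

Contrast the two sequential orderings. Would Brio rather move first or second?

If Alto leads: Brio's best replies are S1→Small, S2→Large, S3→Medium, S4→Medium, S5→Large; Alto's induced payoffs -7, -3, 7, 4, 6; outcome (S3, Medium), payoffs (7, 0).
If Brio leads: Alto's best replies are Small→S5, Medium→S3, Large→S1; Brio's induced payoffs -8, 0, 1; outcome (S1, Large), payoffs (9, 1).
Brio gets 1 moving first and 0 moving second, so Brio prefers to move first.

first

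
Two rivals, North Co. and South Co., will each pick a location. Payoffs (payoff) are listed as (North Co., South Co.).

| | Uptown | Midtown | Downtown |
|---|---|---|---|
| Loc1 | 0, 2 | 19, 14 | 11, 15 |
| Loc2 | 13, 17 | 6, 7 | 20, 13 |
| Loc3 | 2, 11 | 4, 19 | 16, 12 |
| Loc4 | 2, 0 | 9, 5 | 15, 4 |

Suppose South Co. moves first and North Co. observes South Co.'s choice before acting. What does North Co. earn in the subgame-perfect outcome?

Solve by backward induction (South Co. leads).
- Uptown: North Co. compares 0, 13, 2, 2 and picks Loc2; South Co. would get 17.
- Midtown: North Co. compares 19, 6, 4, 9 and picks Loc1; South Co. would get 14.
- Downtown: North Co. compares 11, 20, 16, 15 and picks Loc2; South Co. would get 13.
Among 17, 14, 13, the best is 17 at Uptown. Subgame-perfect outcome: (Loc2, Uptown) with payoffs (13, 17).

13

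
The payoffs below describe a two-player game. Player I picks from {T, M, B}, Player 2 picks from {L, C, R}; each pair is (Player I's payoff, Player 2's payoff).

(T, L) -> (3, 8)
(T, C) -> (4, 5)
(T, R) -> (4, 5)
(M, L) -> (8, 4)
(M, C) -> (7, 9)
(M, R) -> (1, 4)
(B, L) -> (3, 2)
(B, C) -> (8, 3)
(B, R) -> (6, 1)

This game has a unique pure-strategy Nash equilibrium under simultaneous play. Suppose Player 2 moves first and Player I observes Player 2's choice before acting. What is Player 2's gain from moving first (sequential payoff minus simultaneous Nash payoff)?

Work backward from Player I's decision.
- L → Player I plays M (best of 3, 8, 3); Player 2 gets 4.
- C → Player I plays B (best of 4, 7, 8); Player 2 gets 3.
- R → Player I plays B (best of 4, 1, 6); Player 2 gets 1.
Maximizing over 4, 3, 1, Player 2 chooses L. Subgame-perfect outcome: (M, L) with payoffs (8, 4).
Under simultaneous play:
Player I's best replies: L→M; C→B; R→B.
Player 2's best replies: T→L; M→C; B→C.
Only (B, C) has each player best-responding; Nash payoffs (8, 3).
Player 2's commitment gain: 4 − 3 = 1.

1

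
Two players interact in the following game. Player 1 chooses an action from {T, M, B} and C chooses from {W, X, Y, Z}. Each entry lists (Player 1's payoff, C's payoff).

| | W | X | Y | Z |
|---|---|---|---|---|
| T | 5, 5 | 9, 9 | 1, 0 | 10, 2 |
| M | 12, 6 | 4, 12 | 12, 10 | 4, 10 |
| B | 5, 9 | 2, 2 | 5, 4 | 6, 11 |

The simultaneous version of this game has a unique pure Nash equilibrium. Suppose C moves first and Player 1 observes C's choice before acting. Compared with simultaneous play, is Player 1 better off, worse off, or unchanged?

better off

Work backward from Player 1's decision.
- W → Player 1 plays M (best of 5, 12, 5); C gets 6.
- X → Player 1 plays T (best of 9, 4, 2); C gets 9.
- Y → Player 1 plays M (best of 1, 12, 5); C gets 10.
- Z → Player 1 plays T (best of 10, 4, 6); C gets 2.
Among 6, 9, 10, 2, the best is 10 at Y. Subgame-perfect outcome: (M, Y) with payoffs (12, 10).
Now find the simultaneous Nash equilibrium.
Player 1's best replies: W→M; X→T; Y→M; Z→T.
C's best replies: T→X; M→X; B→Z.
Only (T, X) has each player best-responding; Nash payoffs (9, 9).
Player 1 earns 12 sequentially versus 9 at the Nash outcome: better off.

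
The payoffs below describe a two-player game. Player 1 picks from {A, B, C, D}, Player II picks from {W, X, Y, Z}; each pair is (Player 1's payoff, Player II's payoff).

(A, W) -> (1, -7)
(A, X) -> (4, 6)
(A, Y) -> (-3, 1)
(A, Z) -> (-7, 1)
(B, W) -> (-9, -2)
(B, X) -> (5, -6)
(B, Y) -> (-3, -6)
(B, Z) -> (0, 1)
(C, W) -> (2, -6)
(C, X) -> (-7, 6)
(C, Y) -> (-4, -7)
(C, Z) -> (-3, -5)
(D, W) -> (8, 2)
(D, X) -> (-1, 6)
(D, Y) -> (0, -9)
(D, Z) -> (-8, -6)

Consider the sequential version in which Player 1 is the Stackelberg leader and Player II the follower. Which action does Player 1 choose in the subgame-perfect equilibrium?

A

Solve by backward induction (Player 1 leads).
- A: Player II compares -7, 6, 1, 1 and picks X; Player 1 would get 4.
- B: Player II compares -2, -6, -6, 1 and picks Z; Player 1 would get 0.
- C: Player II compares -6, 6, -7, -5 and picks X; Player 1 would get -7.
- D: Player II compares 2, 6, -9, -6 and picks X; Player 1 would get -1.
Player 1's induced payoffs are 4, 0, -7, -1, so Player 1 commits to A. Subgame-perfect outcome: (A, X) with payoffs (4, 6).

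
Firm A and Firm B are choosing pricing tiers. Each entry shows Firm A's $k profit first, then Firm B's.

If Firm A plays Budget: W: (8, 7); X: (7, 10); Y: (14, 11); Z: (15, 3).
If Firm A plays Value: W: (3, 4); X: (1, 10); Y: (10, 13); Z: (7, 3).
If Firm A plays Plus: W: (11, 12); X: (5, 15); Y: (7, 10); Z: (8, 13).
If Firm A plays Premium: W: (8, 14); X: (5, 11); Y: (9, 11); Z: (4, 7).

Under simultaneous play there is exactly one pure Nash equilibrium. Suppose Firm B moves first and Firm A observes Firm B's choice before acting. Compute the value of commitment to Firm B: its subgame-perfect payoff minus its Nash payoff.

Solve by backward induction (Firm B leads).
- W → Firm A plays Plus (best of 8, 3, 11, 8); Firm B gets 12.
- X → Firm A plays Budget (best of 7, 1, 5, 5); Firm B gets 10.
- Y → Firm A plays Budget (best of 14, 10, 7, 9); Firm B gets 11.
- Z → Firm A plays Budget (best of 15, 7, 8, 4); Firm B gets 3.
Among 12, 10, 11, 3, the best is 12 at W. Subgame-perfect outcome: (Plus, W) with payoffs (11, 12).
For the simultaneous game, intersect best replies.
Firm A's best replies: W→Plus; X→Budget; Y→Budget; Z→Budget.
Firm B's best replies: Budget→Y; Value→Y; Plus→X; Premium→W.
Only (Budget, Y) has each player best-responding; Nash payoffs (14, 11).
Firm B's commitment gain: 12 − 11 = 1.

1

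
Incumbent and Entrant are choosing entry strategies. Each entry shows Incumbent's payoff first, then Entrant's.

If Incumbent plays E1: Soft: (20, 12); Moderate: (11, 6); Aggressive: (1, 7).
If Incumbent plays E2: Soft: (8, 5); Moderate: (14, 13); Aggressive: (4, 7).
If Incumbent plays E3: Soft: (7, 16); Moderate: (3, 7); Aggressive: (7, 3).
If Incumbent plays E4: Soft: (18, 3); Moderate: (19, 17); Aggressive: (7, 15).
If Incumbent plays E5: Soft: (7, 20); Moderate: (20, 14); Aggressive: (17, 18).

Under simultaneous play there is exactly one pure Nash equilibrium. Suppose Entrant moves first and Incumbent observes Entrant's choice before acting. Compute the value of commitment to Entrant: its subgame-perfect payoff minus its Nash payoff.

Incumbent best-responds to each possible Entrant move:
- Soft → Incumbent plays E1 (best of 20, 8, 7, 18, 7); Entrant gets 12.
- Moderate → Incumbent plays E5 (best of 11, 14, 3, 19, 20); Entrant gets 14.
- Aggressive → Incumbent plays E5 (best of 1, 4, 7, 7, 17); Entrant gets 18.
Maximizing over 12, 14, 18, Entrant chooses Aggressive. Subgame-perfect outcome: (E5, Aggressive) with payoffs (17, 18).
Under simultaneous play:
Incumbent's best replies: Soft→E1; Moderate→E5; Aggressive→E5.
Entrant's best replies: E1→Soft; E2→Moderate; E3→Soft; E4→Moderate; E5→Soft.
The unique mutual best reply is (E1, Soft), giving (20, 12).
Entrant's commitment gain: 18 − 12 = 6.

6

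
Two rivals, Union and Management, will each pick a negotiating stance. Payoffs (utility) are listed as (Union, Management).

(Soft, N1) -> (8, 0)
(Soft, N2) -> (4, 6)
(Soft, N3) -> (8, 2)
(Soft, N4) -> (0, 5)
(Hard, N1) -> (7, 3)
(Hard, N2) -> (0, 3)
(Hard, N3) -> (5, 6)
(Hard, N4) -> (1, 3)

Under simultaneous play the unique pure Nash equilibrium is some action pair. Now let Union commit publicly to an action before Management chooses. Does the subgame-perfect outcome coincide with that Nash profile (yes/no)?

Management best-responds to each possible Union move:
- Soft: Management compares 0, 6, 2, 5 and picks N2; Union would get 4.
- Hard: Management compares 3, 3, 6, 3 and picks N3; Union would get 5.
Maximizing over 4, 5, Union chooses Hard. Subgame-perfect outcome: (Hard, N3) with payoffs (5, 6).
Under simultaneous play:
Union's best replies: N1→Soft; N2→Soft; N3→Soft; N4→Hard.
Management's best replies: Soft→N2; Hard→N3.
Only (Soft, N2) has each player best-responding; Nash payoffs (4, 6).
Sequential outcome (Hard, N3) differs from the Nash profile (Soft, N2).

no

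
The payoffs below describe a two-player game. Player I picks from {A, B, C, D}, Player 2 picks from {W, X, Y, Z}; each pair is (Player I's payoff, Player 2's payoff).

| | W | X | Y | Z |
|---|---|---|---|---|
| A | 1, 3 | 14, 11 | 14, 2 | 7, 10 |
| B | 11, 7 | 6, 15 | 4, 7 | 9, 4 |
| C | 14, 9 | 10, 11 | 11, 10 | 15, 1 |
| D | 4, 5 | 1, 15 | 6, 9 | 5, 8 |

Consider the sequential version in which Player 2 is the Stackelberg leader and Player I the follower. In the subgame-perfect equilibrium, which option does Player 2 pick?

Solve by backward induction (Player 2 leads).
- W: Player I compares 1, 11, 14, 4 and picks C; Player 2 would get 9.
- X: Player I compares 14, 6, 10, 1 and picks A; Player 2 would get 11.
- Y: Player I compares 14, 4, 11, 6 and picks A; Player 2 would get 2.
- Z: Player I compares 7, 9, 15, 5 and picks C; Player 2 would get 1.
Among 9, 11, 2, 1, the best is 11 at X. Subgame-perfect outcome: (A, X) with payoffs (14, 11).

X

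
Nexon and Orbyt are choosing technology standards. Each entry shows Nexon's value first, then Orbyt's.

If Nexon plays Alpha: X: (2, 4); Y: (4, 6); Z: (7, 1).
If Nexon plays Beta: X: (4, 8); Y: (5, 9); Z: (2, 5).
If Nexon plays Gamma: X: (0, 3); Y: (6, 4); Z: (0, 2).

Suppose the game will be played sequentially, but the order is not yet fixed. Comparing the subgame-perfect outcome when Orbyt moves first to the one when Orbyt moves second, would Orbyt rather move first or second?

If Nexon leads: Orbyt's best replies are Alpha→Y, Beta→Y, Gamma→Y; Nexon's induced payoffs 4, 5, 6; outcome (Gamma, Y), payoffs (6, 4).
If Orbyt leads: Nexon's best replies are X→Beta, Y→Gamma, Z→Alpha; Orbyt's induced payoffs 8, 4, 1; outcome (Beta, X), payoffs (4, 8).
Orbyt gets 8 moving first and 4 moving second, so Orbyt prefers to move first.

first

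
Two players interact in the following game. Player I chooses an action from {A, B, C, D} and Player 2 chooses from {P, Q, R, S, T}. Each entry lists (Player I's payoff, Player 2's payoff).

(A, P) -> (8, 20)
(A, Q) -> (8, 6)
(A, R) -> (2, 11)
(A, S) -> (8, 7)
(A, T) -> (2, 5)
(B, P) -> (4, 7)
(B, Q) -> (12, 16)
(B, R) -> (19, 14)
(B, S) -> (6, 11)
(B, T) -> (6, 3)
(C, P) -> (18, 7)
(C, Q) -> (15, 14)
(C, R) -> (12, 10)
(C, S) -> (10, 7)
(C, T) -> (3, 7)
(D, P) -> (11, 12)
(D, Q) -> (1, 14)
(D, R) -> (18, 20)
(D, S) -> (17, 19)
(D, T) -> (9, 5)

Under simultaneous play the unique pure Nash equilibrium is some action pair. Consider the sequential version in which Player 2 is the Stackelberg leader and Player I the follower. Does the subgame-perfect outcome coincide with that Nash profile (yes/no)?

no

Backward induction with Player 2 moving first.
- P: Player I compares 8, 4, 18, 11 and picks C; Player 2 would get 7.
- Q: Player I compares 8, 12, 15, 1 and picks C; Player 2 would get 14.
- R: Player I compares 2, 19, 12, 18 and picks B; Player 2 would get 14.
- S: Player I compares 8, 6, 10, 17 and picks D; Player 2 would get 19.
- T: Player I compares 2, 6, 3, 9 and picks D; Player 2 would get 5.
Among 7, 14, 14, 19, 5, the best is 19 at S. Subgame-perfect outcome: (D, S) with payoffs (17, 19).
Under simultaneous play:
Player I's best replies: P→C; Q→C; R→B; S→D; T→D.
Player 2's best replies: A→P; B→Q; C→Q; D→R.
Only (C, Q) has each player best-responding; Nash payoffs (15, 14).
Sequential outcome (D, S) differs from the Nash profile (C, Q).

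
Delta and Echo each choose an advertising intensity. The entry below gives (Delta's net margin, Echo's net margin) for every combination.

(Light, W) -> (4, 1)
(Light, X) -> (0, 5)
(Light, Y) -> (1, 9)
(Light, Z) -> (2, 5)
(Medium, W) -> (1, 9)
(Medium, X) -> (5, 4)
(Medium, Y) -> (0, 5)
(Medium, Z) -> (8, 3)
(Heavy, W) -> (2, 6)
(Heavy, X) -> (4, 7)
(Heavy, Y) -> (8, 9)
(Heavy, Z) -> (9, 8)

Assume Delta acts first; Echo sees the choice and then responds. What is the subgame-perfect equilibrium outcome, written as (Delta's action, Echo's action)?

(Heavy, Y)

Echo best-responds to each possible Delta move:
- Light → Echo plays Y (best of 1, 5, 9, 5); Delta gets 1.
- Medium → Echo plays W (best of 9, 4, 5, 3); Delta gets 1.
- Heavy → Echo plays Y (best of 6, 7, 9, 8); Delta gets 8.
Among 1, 1, 8, the best is 8 at Heavy. Subgame-perfect outcome: (Heavy, Y) with payoffs (8, 9).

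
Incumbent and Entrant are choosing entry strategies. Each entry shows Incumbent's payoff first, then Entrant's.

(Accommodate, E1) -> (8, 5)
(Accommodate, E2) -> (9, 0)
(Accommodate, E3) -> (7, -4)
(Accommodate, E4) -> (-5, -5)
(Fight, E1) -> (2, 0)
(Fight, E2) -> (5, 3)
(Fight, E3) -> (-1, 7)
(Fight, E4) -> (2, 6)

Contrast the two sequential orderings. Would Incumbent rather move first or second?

If Incumbent leads: Entrant's best replies are Accommodate→E1, Fight→E3; Incumbent's induced payoffs 8, -1; outcome (Accommodate, E1), payoffs (8, 5).
If Entrant leads: Incumbent's best replies are E1→Accommodate, E2→Accommodate, E3→Accommodate, E4→Fight; Entrant's induced payoffs 5, 0, -4, 6; outcome (Fight, E4), payoffs (2, 6).
Incumbent gets 8 moving first and 2 moving second, so Incumbent prefers to move first.

first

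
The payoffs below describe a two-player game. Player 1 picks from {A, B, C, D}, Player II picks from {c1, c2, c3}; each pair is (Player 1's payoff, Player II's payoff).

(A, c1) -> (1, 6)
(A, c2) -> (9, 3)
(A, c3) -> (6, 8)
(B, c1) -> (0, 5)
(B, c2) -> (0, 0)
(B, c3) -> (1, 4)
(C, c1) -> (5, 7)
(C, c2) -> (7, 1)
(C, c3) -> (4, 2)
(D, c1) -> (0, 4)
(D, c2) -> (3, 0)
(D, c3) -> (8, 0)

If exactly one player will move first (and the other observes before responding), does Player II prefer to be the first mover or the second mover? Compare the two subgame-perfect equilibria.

second

If Player 1 leads: Player II's best replies are A→c3, B→c1, C→c1, D→c1; Player 1's induced payoffs 6, 0, 5, 0; outcome (A, c3), payoffs (6, 8).
If Player II leads: Player 1's best replies are c1→C, c2→A, c3→D; Player II's induced payoffs 7, 3, 0; outcome (C, c1), payoffs (5, 7).
Player II gets 7 moving first and 8 moving second, so Player II prefers to move second.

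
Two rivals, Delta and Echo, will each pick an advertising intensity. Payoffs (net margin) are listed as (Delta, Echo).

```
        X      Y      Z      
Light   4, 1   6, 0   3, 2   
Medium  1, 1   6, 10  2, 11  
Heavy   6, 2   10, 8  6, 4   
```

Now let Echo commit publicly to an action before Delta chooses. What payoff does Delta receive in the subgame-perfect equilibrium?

10

Backward induction with Echo moving first.
- X: Delta compares 4, 1, 6 and picks Heavy; Echo would get 2.
- Y: Delta compares 6, 6, 10 and picks Heavy; Echo would get 8.
- Z: Delta compares 3, 2, 6 and picks Heavy; Echo would get 4.
Maximizing over 2, 8, 4, Echo chooses Y. Subgame-perfect outcome: (Heavy, Y) with payoffs (10, 8).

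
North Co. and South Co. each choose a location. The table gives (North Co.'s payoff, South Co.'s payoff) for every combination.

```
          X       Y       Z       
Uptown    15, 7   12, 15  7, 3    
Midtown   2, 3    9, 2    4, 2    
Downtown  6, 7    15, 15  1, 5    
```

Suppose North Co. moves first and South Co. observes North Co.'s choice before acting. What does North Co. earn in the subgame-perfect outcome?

15

Backward induction with North Co. moving first.
- Uptown: South Co. compares 7, 15, 3 and picks Y; North Co. would get 12.
- Midtown: South Co. compares 3, 2, 2 and picks X; North Co. would get 2.
- Downtown: South Co. compares 7, 15, 5 and picks Y; North Co. would get 15.
Among 12, 2, 15, the best is 15 at Downtown. Subgame-perfect outcome: (Downtown, Y) with payoffs (15, 15).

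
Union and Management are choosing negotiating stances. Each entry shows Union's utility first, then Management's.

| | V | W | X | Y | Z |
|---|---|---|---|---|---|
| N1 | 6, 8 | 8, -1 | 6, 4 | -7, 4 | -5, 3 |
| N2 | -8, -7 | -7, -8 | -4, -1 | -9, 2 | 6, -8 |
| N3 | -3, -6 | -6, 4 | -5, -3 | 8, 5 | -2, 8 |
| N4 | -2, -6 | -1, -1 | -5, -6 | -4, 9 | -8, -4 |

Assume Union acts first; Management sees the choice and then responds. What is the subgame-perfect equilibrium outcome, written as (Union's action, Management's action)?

Work backward from Management's decision.
- N1: Management compares 8, -1, 4, 4, 3 and picks V; Union would get 6.
- N2: Management compares -7, -8, -1, 2, -8 and picks Y; Union would get -9.
- N3: Management compares -6, 4, -3, 5, 8 and picks Z; Union would get -2.
- N4: Management compares -6, -1, -6, 9, -4 and picks Y; Union would get -4.
Union's induced payoffs are 6, -9, -2, -4, so Union commits to N1. Subgame-perfect outcome: (N1, V) with payoffs (6, 8).

(N1, V)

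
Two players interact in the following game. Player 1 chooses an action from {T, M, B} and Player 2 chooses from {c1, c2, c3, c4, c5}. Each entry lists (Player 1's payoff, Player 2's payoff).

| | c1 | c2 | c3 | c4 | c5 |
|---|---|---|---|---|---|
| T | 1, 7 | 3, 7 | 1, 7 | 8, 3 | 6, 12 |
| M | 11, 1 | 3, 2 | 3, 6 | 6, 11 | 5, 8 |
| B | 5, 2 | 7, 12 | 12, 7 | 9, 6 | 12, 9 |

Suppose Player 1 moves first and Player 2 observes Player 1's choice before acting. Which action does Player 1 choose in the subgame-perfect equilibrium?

B

Backward induction with Player 1 moving first.
- T: Player 2 compares 7, 7, 7, 3, 12 and picks c5; Player 1 would get 6.
- M: Player 2 compares 1, 2, 6, 11, 8 and picks c4; Player 1 would get 6.
- B: Player 2 compares 2, 12, 7, 6, 9 and picks c2; Player 1 would get 7.
Among 6, 6, 7, the best is 7 at B. Subgame-perfect outcome: (B, c2) with payoffs (7, 12).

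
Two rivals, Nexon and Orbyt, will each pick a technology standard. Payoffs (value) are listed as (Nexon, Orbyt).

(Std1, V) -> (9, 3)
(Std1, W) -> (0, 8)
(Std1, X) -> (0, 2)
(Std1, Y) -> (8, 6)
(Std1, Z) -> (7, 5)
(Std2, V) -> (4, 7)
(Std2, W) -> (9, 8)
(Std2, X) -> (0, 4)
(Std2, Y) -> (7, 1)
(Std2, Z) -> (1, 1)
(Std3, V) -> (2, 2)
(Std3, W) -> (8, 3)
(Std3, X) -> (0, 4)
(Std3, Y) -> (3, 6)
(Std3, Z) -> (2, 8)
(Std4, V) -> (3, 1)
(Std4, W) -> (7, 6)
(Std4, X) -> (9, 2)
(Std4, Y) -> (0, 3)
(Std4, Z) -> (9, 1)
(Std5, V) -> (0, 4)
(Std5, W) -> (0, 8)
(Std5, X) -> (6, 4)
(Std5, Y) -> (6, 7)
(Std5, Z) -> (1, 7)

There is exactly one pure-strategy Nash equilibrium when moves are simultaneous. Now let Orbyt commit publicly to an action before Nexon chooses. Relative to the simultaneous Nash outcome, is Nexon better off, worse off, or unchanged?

Solve by backward induction (Orbyt leads).
- V → Nexon plays Std1 (best of 9, 4, 2, 3, 0); Orbyt gets 3.
- W → Nexon plays Std2 (best of 0, 9, 8, 7, 0); Orbyt gets 8.
- X → Nexon plays Std4 (best of 0, 0, 0, 9, 6); Orbyt gets 2.
- Y → Nexon plays Std1 (best of 8, 7, 3, 0, 6); Orbyt gets 6.
- Z → Nexon plays Std4 (best of 7, 1, 2, 9, 1); Orbyt gets 1.
Orbyt's induced payoffs are 3, 8, 2, 6, 1, so Orbyt commits to W. Subgame-perfect outcome: (Std2, W) with payoffs (9, 8).
For the simultaneous game, intersect best replies.
Nexon's best replies: V→Std1; W→Std2; X→Std4; Y→Std1; Z→Std4.
Orbyt's best replies: Std1→W; Std2→W; Std3→Z; Std4→W; Std5→W.
Only (Std2, W) has each player best-responding; Nash payoffs (9, 8).
Nexon earns 9 sequentially versus 9 at the Nash outcome: unchanged.

unchanged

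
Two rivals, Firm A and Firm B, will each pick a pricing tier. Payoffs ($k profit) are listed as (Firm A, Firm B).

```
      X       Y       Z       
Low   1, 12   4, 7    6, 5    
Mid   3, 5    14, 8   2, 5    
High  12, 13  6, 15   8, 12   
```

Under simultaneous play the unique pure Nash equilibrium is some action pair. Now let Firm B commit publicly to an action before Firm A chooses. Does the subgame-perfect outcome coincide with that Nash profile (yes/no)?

Solve by backward induction (Firm B leads).
- X: Firm A compares 1, 3, 12 and picks High; Firm B would get 13.
- Y: Firm A compares 4, 14, 6 and picks Mid; Firm B would get 8.
- Z: Firm A compares 6, 2, 8 and picks High; Firm B would get 12.
Firm B's induced payoffs are 13, 8, 12, so Firm B commits to X. Subgame-perfect outcome: (High, X) with payoffs (12, 13).
Under simultaneous play:
Firm A's best replies: X→High; Y→Mid; Z→High.
Firm B's best replies: Low→X; Mid→Y; High→Y.
Only (Mid, Y) has each player best-responding; Nash payoffs (14, 8).
Sequential outcome (High, X) differs from the Nash profile (Mid, Y).

no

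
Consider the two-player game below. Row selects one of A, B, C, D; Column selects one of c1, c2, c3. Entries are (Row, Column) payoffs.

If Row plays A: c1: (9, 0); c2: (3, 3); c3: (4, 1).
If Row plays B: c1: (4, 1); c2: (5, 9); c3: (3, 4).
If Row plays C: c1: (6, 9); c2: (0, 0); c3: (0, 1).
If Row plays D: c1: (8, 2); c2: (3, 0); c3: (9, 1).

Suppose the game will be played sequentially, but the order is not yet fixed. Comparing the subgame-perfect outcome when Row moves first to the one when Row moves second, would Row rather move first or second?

If Row leads: Column's best replies are A→c2, B→c2, C→c1, D→c1; Row's induced payoffs 3, 5, 6, 8; outcome (D, c1), payoffs (8, 2).
If Column leads: Row's best replies are c1→A, c2→B, c3→D; Column's induced payoffs 0, 9, 1; outcome (B, c2), payoffs (5, 9).
Row gets 8 moving first and 5 moving second, so Row prefers to move first.

first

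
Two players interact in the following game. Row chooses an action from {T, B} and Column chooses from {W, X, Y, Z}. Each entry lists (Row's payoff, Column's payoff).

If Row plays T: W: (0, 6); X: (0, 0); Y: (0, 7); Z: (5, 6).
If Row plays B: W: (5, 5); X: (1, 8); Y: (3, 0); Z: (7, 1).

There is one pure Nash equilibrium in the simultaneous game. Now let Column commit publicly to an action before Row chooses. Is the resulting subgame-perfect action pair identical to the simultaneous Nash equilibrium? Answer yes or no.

Row best-responds to each possible Column move:
- W: BR = B, leader payoff 5.
- X: BR = B, leader payoff 8.
- Y: BR = B, leader payoff 0.
- Z: BR = B, leader payoff 1.
Among 5, 8, 0, 1, the best is 8 at X. Subgame-perfect outcome: (B, X) with payoffs (1, 8).
Now find the simultaneous Nash equilibrium.
Row's best replies: W→B; X→B; Y→B; Z→B.
Column's best replies: T→Y; B→X.
Only (B, X) has each player best-responding; Nash payoffs (1, 8).
Sequential outcome (B, X) coincides with the Nash profile (B, X).

yes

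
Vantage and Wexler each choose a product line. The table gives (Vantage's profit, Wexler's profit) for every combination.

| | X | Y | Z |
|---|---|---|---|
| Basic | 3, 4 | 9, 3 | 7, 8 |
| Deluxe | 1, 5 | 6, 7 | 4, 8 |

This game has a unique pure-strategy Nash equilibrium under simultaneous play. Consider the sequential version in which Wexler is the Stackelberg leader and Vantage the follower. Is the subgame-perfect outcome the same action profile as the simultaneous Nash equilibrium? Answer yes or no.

Backward induction with Wexler moving first.
- X → Vantage plays Basic (best of 3, 1); Wexler gets 4.
- Y → Vantage plays Basic (best of 9, 6); Wexler gets 3.
- Z → Vantage plays Basic (best of 7, 4); Wexler gets 8.
Maximizing over 4, 3, 8, Wexler chooses Z. Subgame-perfect outcome: (Basic, Z) with payoffs (7, 8).
For the simultaneous game, intersect best replies.
Vantage's best replies: X→Basic; Y→Basic; Z→Basic.
Wexler's best replies: Basic→Z; Deluxe→Z.
Only (Basic, Z) has each player best-responding; Nash payoffs (7, 8).
Sequential outcome (Basic, Z) coincides with the Nash profile (Basic, Z).

yes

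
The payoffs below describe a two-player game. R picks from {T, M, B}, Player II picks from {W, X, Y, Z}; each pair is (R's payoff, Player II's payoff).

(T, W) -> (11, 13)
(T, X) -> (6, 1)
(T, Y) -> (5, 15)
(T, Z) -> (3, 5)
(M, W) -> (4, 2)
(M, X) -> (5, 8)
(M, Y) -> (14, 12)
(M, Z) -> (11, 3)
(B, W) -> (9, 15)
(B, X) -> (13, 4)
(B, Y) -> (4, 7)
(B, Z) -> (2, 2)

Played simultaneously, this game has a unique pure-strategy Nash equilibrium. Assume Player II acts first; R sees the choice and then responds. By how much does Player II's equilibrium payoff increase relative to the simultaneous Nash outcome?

Work backward from R's decision.
- W: R compares 11, 4, 9 and picks T; Player II would get 13.
- X: R compares 6, 5, 13 and picks B; Player II would get 4.
- Y: R compares 5, 14, 4 and picks M; Player II would get 12.
- Z: R compares 3, 11, 2 and picks M; Player II would get 3.
Player II's induced payoffs are 13, 4, 12, 3, so Player II commits to W. Subgame-perfect outcome: (T, W) with payoffs (11, 13).
Under simultaneous play:
R's best replies: W→T; X→B; Y→M; Z→M.
Player II's best replies: T→Y; M→Y; B→W.
Only (M, Y) has each player best-responding; Nash payoffs (14, 12).
Player II's commitment gain: 13 − 12 = 1.

1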